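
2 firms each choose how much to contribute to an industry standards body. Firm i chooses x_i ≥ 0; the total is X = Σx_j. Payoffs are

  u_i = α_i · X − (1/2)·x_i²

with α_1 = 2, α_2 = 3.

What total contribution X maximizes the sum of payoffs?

10

Planner FOC: ∂(Σu_j)/∂x_i = (Σα_j) − x_i = 0, so x_i^SO = Σα_j = 5 for every i; X^SO = 10.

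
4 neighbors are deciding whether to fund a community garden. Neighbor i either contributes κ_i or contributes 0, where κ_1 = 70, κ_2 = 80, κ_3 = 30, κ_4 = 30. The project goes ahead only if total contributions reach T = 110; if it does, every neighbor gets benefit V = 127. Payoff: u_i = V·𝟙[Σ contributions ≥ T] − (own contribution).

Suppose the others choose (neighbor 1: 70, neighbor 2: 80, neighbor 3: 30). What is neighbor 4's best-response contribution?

0

Others' total = 180 ≥ 110; contributing adds cost 30 for no extra benefit.
Best response: 0.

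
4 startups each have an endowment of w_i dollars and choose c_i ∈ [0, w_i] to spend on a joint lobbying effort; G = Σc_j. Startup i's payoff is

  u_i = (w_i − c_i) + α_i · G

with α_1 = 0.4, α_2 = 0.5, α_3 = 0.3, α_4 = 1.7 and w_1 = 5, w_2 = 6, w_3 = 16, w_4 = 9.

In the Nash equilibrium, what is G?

9

∂u_i/∂c_i = α_i − 1, so startup i contributes w_i if α_i > 1, else 0.
α_i > 1 for i ∈ {4}; NE contributions (0, 0, 0, 9), G = 9.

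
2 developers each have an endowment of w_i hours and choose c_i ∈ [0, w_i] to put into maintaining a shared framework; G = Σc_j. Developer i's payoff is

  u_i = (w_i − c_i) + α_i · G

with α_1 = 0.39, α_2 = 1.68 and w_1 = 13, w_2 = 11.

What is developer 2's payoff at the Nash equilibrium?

18.48

∂u_i/∂c_i = α_i − 1, so developer i contributes w_i if α_i > 1, else 0.
α_i > 1 for i ∈ {2}; NE contributions (0, 11), G = 11.
u_2 = (11 − 11) + 1.68·11 = 18.48.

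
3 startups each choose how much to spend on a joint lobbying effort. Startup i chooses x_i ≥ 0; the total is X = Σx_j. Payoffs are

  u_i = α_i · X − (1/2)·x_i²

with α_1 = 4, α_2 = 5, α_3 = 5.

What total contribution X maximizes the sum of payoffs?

42

Planner FOC: ∂(Σu_j)/∂x_i = (Σα_j) − x_i = 0, so x_i^SO = Σα_j = 14 for every i; X^SO = 42.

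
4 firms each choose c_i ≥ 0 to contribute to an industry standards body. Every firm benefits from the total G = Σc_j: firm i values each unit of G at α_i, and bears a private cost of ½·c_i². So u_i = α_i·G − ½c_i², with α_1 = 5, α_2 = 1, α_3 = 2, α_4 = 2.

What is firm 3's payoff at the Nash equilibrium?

18

Firm i's FOC: ∂u_i/∂c_i = α_i − c_i = 0, so c_i* = α_i.
NE contributions = (5, 1, 2, 2); G = 10.
u_3 = α_3·G − ½·(c_3)² = 2·10 − ½·2² = 18.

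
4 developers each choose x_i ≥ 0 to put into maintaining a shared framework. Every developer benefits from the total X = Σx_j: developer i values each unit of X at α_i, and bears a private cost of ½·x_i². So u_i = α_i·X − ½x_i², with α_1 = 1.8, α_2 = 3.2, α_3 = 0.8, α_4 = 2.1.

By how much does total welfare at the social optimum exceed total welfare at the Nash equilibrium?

Developer i's FOC: ∂u_i/∂x_i = α_i − x_i = 0, so x_i* = α_i.
NE contributions = (1.8, 3.2, 0.8, 2.1); X = 7.9.
W^NE = (Σα)·X − ½Σα_i² = 7.9² − ½·18.53 = 53.145.
Planner sets x_i = Σα_j = 7.9 for every i, so X^SO = 4·7.9 = 31.6.
W^SO = (Σα)·X^SO − ½·4·(Σα)² = (4/2)·7.9² = 124.82.
Deadweight loss = W^SO − W^NE = 71.675.

71.675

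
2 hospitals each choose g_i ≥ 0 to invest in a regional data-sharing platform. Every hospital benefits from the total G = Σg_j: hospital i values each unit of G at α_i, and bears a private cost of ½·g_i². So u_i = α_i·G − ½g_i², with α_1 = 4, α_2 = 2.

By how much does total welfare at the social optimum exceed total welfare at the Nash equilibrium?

10

Hospital i's FOC: ∂u_i/∂g_i = α_i − g_i = 0, so g_i* = α_i.
NE contributions = (4, 2); G = 6.
W^NE = (Σα)·G − ½Σα_i² = 6² − ½·20 = 26.
Planner sets g_i = Σα_j = 6 for every i, so G^SO = 2·6 = 12.
W^SO = (Σα)·G^SO − ½·2·(Σα)² = (2/2)·6² = 36.
Deadweight loss = W^SO − W^NE = 10.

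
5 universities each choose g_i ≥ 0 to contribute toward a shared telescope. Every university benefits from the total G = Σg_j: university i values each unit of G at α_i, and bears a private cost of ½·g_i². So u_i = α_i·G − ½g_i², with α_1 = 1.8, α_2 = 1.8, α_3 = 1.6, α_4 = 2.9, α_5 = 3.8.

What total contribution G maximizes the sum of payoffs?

Planner FOC: ∂(Σu_j)/∂g_i = (Σα_j) − g_i = 0, so g_i^SO = Σα_j = 11.9 for every i; G^SO = 59.5.

59.5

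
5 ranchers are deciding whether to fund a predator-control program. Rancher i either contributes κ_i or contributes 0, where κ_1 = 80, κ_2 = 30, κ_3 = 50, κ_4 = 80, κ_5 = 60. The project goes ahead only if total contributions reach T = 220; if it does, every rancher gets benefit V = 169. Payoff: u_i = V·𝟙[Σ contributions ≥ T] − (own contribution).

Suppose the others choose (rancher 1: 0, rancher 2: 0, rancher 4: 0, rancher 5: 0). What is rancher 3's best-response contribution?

Others' total = 0. Even contributing 50 gives 50 < 220: no benefit either way.
Best response: 0.

0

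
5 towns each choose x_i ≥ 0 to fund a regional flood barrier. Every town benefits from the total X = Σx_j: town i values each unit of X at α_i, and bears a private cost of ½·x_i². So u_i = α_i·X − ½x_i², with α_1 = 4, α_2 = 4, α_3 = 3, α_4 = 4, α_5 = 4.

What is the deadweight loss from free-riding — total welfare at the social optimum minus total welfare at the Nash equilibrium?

578

Town i's FOC: ∂u_i/∂x_i = α_i − x_i = 0, so x_i* = α_i.
NE contributions = (4, 4, 3, 4, 4); X = 19.
W^NE = (Σα)·X − ½Σα_i² = 19² − ½·73 = 324.5.
Planner sets x_i = Σα_j = 19 for every i, so X^SO = 5·19 = 95.
W^SO = (Σα)·X^SO − ½·5·(Σα)² = (5/2)·19² = 902.5.
Deadweight loss = W^SO − W^NE = 578.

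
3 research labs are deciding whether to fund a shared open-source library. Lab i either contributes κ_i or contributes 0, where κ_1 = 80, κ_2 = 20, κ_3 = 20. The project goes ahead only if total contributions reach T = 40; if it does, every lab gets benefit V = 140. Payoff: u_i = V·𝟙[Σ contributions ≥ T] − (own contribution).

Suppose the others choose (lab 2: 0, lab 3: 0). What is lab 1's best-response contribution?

80

Others' total = 0. Contributing 80 brings total to 80 ≥ 40: gain V − κ_1 = 60.
Best response: 80.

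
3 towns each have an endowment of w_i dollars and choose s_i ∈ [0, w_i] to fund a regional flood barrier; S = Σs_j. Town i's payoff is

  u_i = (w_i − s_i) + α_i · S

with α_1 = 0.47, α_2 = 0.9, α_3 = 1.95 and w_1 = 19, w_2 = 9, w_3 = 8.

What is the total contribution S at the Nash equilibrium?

8

∂u_i/∂s_i = α_i − 1, so town i contributes w_i if α_i > 1, else 0.
α_i > 1 for i ∈ {3}; NE contributions (0, 0, 8), S = 8.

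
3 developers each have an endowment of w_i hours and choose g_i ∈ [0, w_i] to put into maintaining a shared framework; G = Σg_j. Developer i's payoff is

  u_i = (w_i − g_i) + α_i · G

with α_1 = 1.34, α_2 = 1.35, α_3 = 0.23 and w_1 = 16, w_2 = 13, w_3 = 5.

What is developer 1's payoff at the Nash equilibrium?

∂u_i/∂g_i = α_i − 1, so developer i contributes w_i if α_i > 1, else 0.
α_i > 1 for i ∈ {1, 2}; NE contributions (16, 13, 0), G = 29.
u_1 = (16 − 16) + 1.34·29 = 38.86.

38.86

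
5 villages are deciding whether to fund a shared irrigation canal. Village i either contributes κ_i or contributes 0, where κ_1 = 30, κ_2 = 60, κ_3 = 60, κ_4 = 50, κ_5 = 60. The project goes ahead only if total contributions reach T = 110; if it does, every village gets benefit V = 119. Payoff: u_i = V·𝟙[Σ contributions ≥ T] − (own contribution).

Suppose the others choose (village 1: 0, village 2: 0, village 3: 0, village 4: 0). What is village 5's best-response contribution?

0

Others' total = 0. Even contributing 60 gives 60 < 110: no benefit either way.
Best response: 0.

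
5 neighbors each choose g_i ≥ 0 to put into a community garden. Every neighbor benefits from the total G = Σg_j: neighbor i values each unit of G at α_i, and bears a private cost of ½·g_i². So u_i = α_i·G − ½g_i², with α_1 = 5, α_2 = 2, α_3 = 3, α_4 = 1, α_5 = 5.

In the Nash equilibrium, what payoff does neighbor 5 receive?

67.5

Neighbor i's FOC: ∂u_i/∂g_i = α_i − g_i = 0, so g_i* = α_i.
NE contributions = (5, 2, 3, 1, 5); G = 16.
u_5 = α_5·G − ½·(g_5)² = 5·16 − ½·5² = 67.5.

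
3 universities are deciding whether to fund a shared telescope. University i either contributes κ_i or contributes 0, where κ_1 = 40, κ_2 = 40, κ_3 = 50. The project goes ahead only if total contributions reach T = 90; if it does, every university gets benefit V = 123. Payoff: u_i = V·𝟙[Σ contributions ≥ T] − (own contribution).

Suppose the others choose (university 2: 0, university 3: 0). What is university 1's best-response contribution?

Others' total = 0. Even contributing 40 gives 40 < 90: no benefit either way.
Best response: 0.

0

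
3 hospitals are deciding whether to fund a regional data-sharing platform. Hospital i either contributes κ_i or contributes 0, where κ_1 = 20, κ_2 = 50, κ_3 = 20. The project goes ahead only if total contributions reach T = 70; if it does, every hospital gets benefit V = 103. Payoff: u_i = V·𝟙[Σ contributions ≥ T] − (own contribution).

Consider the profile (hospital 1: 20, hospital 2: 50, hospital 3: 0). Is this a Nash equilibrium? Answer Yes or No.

Yes

Total = 70 ≥ 70: provided.
Hospital 1 (pledges 20, payoff 83): dropping to 0 → total 50, payoff 0. No gain.
Hospital 2 (pledges 50, payoff 53): dropping to 0 → total 20, payoff 0. No gain.
Hospital 3 (pledges 0, payoff 103): pledging 20 → total 90, payoff 83. No gain.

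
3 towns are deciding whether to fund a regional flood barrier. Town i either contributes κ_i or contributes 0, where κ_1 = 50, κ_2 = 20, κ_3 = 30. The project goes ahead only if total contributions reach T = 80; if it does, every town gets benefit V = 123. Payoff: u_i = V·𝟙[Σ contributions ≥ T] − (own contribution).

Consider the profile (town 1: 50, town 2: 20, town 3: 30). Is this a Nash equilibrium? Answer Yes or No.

Total = 100 ≥ 80: provided.
Town 1 (pledges 50, payoff 73): dropping to 0 → total 50, payoff 0. No gain.
Town 2 (pledges 20, payoff 103): dropping to 0 → total 80, payoff 123. Profitable deviation.

No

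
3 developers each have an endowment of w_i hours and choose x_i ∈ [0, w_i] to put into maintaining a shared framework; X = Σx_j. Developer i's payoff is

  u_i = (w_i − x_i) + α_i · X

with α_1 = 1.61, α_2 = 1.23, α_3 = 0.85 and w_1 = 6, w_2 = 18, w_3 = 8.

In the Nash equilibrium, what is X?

24

∂u_i/∂x_i = α_i − 1, so developer i contributes w_i if α_i > 1, else 0.
α_i > 1 for i ∈ {1, 2}; NE contributions (6, 18, 0), X = 24.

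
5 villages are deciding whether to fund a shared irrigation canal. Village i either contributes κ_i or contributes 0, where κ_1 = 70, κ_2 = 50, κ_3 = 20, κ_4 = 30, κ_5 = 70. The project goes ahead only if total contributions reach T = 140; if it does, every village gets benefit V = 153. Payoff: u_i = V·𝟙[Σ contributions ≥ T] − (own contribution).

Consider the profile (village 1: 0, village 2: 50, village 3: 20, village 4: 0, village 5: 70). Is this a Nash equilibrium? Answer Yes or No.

Total = 140 ≥ 140: provided.
Village 1 (pledges 0, payoff 153): pledging 70 → total 210, payoff 83. No gain.
Village 2 (pledges 50, payoff 103): dropping to 0 → total 90, payoff 0. No gain.
Village 3 (pledges 20, payoff 133): dropping to 0 → total 120, payoff 0. No gain.
Village 4 (pledges 0, payoff 153): pledging 30 → total 170, payoff 123. No gain.
Village 5 (pledges 70, payoff 83): dropping to 0 → total 70, payoff 0. No gain.

Yes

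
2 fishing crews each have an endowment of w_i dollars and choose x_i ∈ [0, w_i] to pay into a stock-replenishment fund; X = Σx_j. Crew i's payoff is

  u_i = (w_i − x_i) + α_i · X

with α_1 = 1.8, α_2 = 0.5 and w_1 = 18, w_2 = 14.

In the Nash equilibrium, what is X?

∂u_i/∂x_i = α_i − 1, so crew i contributes w_i if α_i > 1, else 0.
α_i > 1 for i ∈ {1}; NE contributions (18, 0), X = 18.

18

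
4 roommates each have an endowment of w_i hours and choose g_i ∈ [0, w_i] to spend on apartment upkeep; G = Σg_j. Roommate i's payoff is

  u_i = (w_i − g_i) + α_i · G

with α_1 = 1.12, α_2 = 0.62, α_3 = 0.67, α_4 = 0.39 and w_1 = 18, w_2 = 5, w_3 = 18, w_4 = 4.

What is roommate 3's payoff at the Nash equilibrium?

∂u_i/∂g_i = α_i − 1, so roommate i contributes w_i if α_i > 1, else 0.
α_i > 1 for i ∈ {1}; NE contributions (18, 0, 0, 0), G = 18.
u_3 = (18 − 0) + 0.67·18 = 30.06.

30.06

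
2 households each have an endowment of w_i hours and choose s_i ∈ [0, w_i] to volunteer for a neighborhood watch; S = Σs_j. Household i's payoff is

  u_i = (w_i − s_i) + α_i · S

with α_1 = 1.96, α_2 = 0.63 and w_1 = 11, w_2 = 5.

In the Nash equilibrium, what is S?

11

∂u_i/∂s_i = α_i − 1, so household i contributes w_i if α_i > 1, else 0.
α_i > 1 for i ∈ {1}; NE contributions (11, 0), S = 11.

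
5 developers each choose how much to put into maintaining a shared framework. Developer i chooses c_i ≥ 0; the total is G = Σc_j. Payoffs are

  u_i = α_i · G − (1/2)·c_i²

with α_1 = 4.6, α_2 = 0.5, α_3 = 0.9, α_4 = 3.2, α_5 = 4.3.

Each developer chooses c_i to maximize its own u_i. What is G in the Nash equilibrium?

13.5

Developer i's FOC: ∂u_i/∂c_i = α_i − c_i = 0, so c_i* = α_i.
NE contributions = (4.6, 0.5, 0.9, 3.2, 4.3); G = 13.5.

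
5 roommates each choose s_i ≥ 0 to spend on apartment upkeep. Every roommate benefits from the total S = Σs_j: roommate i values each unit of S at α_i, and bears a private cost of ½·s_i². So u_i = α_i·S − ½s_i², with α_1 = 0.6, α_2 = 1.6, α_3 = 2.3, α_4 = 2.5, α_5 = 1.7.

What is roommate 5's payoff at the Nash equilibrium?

Roommate i's FOC: ∂u_i/∂s_i = α_i − s_i = 0, so s_i* = α_i.
NE contributions = (0.6, 1.6, 2.3, 2.5, 1.7); S = 8.7.
u_5 = α_5·S − ½·(s_5)² = 1.7·8.7 − ½·1.7² = 13.345.

13.345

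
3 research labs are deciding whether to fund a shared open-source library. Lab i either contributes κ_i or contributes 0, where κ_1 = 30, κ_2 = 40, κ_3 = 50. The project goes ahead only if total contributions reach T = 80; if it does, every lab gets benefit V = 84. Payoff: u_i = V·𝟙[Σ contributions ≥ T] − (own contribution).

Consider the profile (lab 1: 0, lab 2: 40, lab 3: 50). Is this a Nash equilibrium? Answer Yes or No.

Total = 90 ≥ 80: provided.
Lab 1 (pledges 0, payoff 84): pledging 30 → total 120, payoff 54. No gain.
Lab 2 (pledges 40, payoff 44): dropping to 0 → total 50, payoff 0. No gain.
Lab 3 (pledges 50, payoff 34): dropping to 0 → total 40, payoff 0. No gain.

Yes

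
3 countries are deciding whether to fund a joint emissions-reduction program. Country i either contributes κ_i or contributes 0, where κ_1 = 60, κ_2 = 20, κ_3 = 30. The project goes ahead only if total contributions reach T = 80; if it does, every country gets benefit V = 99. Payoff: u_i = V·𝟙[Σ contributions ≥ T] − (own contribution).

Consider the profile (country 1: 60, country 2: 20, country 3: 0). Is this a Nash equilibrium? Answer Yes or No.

Total = 80 ≥ 80: provided.
Country 1 (pledges 60, payoff 39): dropping to 0 → total 20, payoff 0. No gain.
Country 2 (pledges 20, payoff 79): dropping to 0 → total 60, payoff 0. No gain.
Country 3 (pledges 0, payoff 99): pledging 30 → total 110, payoff 69. No gain.

Yes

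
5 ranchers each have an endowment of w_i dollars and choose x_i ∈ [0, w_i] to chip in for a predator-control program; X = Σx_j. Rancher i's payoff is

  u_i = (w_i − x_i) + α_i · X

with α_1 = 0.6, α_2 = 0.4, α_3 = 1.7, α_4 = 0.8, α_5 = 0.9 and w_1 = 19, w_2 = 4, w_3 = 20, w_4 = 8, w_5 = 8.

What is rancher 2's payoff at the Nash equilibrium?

12

∂u_i/∂x_i = α_i − 1, so rancher i contributes w_i if α_i > 1, else 0.
α_i > 1 for i ∈ {3}; NE contributions (0, 0, 20, 0, 0), X = 20.
u_2 = (4 − 0) + 0.4·20 = 12.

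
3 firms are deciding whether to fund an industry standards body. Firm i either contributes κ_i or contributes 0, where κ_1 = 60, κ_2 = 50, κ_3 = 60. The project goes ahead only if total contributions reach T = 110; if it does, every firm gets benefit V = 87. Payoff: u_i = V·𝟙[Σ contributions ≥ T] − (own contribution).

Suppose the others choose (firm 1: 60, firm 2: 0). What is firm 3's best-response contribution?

Others' total = 60. Contributing 60 brings total to 120 ≥ 110: gain V − κ_3 = 27.
Best response: 60.

60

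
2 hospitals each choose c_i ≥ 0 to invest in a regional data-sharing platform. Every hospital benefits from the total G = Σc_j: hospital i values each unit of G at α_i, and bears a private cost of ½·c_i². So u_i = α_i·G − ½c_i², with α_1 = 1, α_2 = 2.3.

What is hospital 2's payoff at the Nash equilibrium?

4.945

Hospital i's FOC: ∂u_i/∂c_i = α_i − c_i = 0, so c_i* = α_i.
NE contributions = (1, 2.3); G = 3.3.
u_2 = α_2·G − ½·(c_2)² = 2.3·3.3 − ½·2.3² = 4.945.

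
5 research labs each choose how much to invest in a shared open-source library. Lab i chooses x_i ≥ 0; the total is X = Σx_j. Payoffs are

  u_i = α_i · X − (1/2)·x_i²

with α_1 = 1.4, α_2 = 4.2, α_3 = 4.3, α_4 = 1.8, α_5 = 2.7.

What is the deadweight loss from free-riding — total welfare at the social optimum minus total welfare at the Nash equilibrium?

Lab i's FOC: ∂u_i/∂x_i = α_i − x_i = 0, so x_i* = α_i.
NE contributions = (1.4, 4.2, 4.3, 1.8, 2.7); X = 14.4.
W^NE = (Σα)·X − ½Σα_i² = 14.4² − ½·48.62 = 183.05.
Planner sets x_i = Σα_j = 14.4 for every i, so X^SO = 5·14.4 = 72.
W^SO = (Σα)·X^SO − ½·5·(Σα)² = (5/2)·14.4² = 518.4.
Deadweight loss = W^SO − W^NE = 335.35.

335.35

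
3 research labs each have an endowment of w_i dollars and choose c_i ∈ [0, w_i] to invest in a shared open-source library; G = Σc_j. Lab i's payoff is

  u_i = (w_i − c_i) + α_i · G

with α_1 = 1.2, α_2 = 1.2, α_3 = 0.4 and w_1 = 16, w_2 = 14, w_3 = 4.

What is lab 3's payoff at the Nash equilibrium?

∂u_i/∂c_i = α_i − 1, so lab i contributes w_i if α_i > 1, else 0.
α_i > 1 for i ∈ {1, 2}; NE contributions (16, 14, 0), G = 30.
u_3 = (4 − 0) + 0.4·30 = 16.

16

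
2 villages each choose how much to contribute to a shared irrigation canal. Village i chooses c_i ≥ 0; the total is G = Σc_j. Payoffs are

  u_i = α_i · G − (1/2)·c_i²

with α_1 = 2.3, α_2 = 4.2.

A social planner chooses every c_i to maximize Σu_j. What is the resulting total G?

13

Planner FOC: ∂(Σu_j)/∂c_i = (Σα_j) − c_i = 0, so c_i^SO = Σα_j = 6.5 for every i; G^SO = 13.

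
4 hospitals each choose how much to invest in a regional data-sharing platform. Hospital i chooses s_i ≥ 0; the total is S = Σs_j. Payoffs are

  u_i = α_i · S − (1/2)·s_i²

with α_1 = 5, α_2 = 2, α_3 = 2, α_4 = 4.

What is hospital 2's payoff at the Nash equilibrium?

Hospital i's FOC: ∂u_i/∂s_i = α_i − s_i = 0, so s_i* = α_i.
NE contributions = (5, 2, 2, 4); S = 13.
u_2 = α_2·S − ½·(s_2)² = 2·13 − ½·2² = 24.

24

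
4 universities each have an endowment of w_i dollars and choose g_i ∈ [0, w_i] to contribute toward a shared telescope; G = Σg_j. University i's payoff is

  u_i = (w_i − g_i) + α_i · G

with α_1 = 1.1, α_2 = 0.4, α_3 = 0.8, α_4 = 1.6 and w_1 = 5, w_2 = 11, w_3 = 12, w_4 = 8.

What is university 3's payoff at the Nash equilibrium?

22.4

∂u_i/∂g_i = α_i − 1, so university i contributes w_i if α_i > 1, else 0.
α_i > 1 for i ∈ {1, 4}; NE contributions (5, 0, 0, 8), G = 13.
u_3 = (12 − 0) + 0.8·13 = 22.4.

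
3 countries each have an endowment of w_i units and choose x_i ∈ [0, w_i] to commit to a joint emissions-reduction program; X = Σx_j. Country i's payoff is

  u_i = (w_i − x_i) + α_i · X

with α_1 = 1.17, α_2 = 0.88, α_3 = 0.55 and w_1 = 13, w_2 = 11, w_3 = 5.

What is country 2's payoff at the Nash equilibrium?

∂u_i/∂x_i = α_i − 1, so country i contributes w_i if α_i > 1, else 0.
α_i > 1 for i ∈ {1}; NE contributions (13, 0, 0), X = 13.
u_2 = (11 − 0) + 0.88·13 = 22.44.

22.44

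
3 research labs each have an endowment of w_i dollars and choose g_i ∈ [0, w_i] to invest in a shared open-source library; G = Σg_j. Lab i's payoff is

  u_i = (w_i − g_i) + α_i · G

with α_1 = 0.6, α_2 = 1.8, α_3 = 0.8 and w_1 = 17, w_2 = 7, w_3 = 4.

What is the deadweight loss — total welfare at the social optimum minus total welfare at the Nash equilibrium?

46.2

∂u_i/∂g_i = α_i − 1, so lab i contributes w_i if α_i > 1, else 0.
α_i > 1 for i ∈ {2}; NE contributions (0, 7, 0), G = 7.
W^NE = Σw_i − G^NE + (Σα_i)·G^NE = 28 + 2.2·7 = 43.4.
Planner: ∂(Σu_j)/∂g_i = Σα_j − 1 = 2.2 > 0, so everyone contributes w_i; G^SO = 28, W^SO = 28 + 2.2·28 = 89.6.
Deadweight loss = 46.2.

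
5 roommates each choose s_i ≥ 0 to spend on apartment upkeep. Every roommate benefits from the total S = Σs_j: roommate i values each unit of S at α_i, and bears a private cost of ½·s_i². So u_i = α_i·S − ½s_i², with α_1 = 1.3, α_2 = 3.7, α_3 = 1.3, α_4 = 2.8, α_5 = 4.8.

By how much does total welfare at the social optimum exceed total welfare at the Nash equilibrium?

Roommate i's FOC: ∂u_i/∂s_i = α_i − s_i = 0, so s_i* = α_i.
NE contributions = (1.3, 3.7, 1.3, 2.8, 4.8); S = 13.9.
W^NE = (Σα)·S − ½Σα_i² = 13.9² − ½·47.95 = 169.235.
Planner sets s_i = Σα_j = 13.9 for every i, so S^SO = 5·13.9 = 69.5.
W^SO = (Σα)·S^SO − ½·5·(Σα)² = (5/2)·13.9² = 483.025.
Deadweight loss = W^SO − W^NE = 313.79.

313.79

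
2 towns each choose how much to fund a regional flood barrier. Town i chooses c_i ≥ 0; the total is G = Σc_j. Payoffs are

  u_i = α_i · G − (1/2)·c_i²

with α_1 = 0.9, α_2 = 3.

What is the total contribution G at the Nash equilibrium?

Town i's FOC: ∂u_i/∂c_i = α_i − c_i = 0, so c_i* = α_i.
NE contributions = (0.9, 3); G = 3.9.

3.9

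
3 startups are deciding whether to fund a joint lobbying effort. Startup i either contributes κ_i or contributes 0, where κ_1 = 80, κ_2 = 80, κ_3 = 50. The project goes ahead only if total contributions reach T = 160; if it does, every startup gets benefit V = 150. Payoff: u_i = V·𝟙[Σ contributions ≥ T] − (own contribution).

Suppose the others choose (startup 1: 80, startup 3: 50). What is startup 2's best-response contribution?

Others' total = 130. Contributing 80 brings total to 210 ≥ 160: gain V − κ_2 = 70.
Best response: 80.

80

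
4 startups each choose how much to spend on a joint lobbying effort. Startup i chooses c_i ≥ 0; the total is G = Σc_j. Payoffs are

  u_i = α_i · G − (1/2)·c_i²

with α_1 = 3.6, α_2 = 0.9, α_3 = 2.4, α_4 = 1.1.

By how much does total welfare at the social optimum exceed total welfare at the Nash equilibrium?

Startup i's FOC: ∂u_i/∂c_i = α_i − c_i = 0, so c_i* = α_i.
NE contributions = (3.6, 0.9, 2.4, 1.1); G = 8.
W^NE = (Σα)·G − ½Σα_i² = 8² − ½·20.74 = 53.63.
Planner sets c_i = Σα_j = 8 for every i, so G^SO = 4·8 = 32.
W^SO = (Σα)·G^SO − ½·4·(Σα)² = (4/2)·8² = 128.
Deadweight loss = W^SO − W^NE = 74.37.

74.37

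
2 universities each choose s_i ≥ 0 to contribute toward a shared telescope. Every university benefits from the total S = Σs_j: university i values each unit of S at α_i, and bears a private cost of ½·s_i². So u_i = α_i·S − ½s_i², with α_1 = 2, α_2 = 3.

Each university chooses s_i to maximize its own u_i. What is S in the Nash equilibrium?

University i's FOC: ∂u_i/∂s_i = α_i − s_i = 0, so s_i* = α_i.
NE contributions = (2, 3); S = 5.

5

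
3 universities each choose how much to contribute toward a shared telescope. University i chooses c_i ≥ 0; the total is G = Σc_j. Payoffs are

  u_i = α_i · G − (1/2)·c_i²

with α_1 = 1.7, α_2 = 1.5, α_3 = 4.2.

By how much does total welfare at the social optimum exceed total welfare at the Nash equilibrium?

38.77

University i's FOC: ∂u_i/∂c_i = α_i − c_i = 0, so c_i* = α_i.
NE contributions = (1.7, 1.5, 4.2); G = 7.4.
W^NE = (Σα)·G − ½Σα_i² = 7.4² − ½·22.78 = 43.37.
Planner sets c_i = Σα_j = 7.4 for every i, so G^SO = 3·7.4 = 22.2.
W^SO = (Σα)·G^SO − ½·3·(Σα)² = (3/2)·7.4² = 82.14.
Deadweight loss = W^SO − W^NE = 38.77.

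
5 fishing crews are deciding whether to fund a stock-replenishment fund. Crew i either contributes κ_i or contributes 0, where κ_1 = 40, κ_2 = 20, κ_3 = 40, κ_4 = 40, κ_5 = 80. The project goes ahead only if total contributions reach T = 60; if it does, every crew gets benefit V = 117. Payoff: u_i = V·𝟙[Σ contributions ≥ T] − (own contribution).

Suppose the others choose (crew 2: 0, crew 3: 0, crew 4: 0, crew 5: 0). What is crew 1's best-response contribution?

0

Others' total = 0. Even contributing 40 gives 40 < 60: no benefit either way.
Best response: 0.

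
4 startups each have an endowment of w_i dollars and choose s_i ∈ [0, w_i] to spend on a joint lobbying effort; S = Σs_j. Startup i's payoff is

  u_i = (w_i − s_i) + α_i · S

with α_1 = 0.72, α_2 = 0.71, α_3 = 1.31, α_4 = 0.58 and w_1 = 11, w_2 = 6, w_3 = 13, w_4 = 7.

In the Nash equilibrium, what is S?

∂u_i/∂s_i = α_i − 1, so startup i contributes w_i if α_i > 1, else 0.
α_i > 1 for i ∈ {3}; NE contributions (0, 0, 13, 0), S = 13.

13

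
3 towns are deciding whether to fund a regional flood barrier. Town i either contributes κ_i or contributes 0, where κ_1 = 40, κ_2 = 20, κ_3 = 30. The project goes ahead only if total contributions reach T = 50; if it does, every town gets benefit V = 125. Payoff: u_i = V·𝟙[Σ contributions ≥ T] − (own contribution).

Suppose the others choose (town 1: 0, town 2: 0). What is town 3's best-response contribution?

0

Others' total = 0. Even contributing 30 gives 30 < 50: no benefit either way.
Best response: 0.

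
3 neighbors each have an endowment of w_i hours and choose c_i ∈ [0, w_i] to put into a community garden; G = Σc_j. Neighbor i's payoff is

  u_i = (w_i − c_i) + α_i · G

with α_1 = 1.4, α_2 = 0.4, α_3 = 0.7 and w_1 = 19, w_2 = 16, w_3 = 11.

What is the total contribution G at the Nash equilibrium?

19

∂u_i/∂c_i = α_i − 1, so neighbor i contributes w_i if α_i > 1, else 0.
α_i > 1 for i ∈ {1}; NE contributions (19, 0, 0), G = 19.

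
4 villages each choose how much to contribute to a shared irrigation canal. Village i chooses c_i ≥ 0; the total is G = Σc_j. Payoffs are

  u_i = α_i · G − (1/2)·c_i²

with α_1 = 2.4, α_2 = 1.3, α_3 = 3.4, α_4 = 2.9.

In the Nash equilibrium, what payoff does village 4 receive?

24.795

Village i's FOC: ∂u_i/∂c_i = α_i − c_i = 0, so c_i* = α_i.
NE contributions = (2.4, 1.3, 3.4, 2.9); G = 10.
u_4 = α_4·G − ½·(c_4)² = 2.9·10 − ½·2.9² = 24.795.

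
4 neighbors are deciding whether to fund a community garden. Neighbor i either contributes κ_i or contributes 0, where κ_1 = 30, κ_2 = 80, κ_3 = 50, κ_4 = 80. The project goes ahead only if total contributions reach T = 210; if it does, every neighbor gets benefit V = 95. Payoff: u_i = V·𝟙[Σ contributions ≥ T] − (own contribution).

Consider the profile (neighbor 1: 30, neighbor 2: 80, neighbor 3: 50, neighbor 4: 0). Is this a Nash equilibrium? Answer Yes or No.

Total = 160 < 210: not provided.
Neighbor 1 (pledges 30, payoff -30): dropping to 0 → total 130, payoff 0. Profitable deviation.

No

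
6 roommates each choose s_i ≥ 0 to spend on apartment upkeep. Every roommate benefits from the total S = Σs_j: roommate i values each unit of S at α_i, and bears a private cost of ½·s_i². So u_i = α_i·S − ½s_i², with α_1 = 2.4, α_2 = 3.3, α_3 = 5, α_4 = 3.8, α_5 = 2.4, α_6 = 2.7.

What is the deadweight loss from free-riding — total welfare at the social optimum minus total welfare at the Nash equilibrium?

Roommate i's FOC: ∂u_i/∂s_i = α_i − s_i = 0, so s_i* = α_i.
NE contributions = (2.4, 3.3, 5, 3.8, 2.4, 2.7); S = 19.6.
W^NE = (Σα)·S − ½Σα_i² = 19.6² − ½·69.14 = 349.59.
Planner sets s_i = Σα_j = 19.6 for every i, so S^SO = 6·19.6 = 117.6.
W^SO = (Σα)·S^SO − ½·6·(Σα)² = (6/2)·19.6² = 1152.48.
Deadweight loss = W^SO − W^NE = 802.89.

802.89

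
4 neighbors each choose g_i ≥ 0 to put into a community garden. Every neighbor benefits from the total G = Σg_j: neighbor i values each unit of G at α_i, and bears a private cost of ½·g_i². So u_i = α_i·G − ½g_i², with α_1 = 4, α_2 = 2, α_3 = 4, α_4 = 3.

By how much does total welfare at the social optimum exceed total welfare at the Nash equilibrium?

Neighbor i's FOC: ∂u_i/∂g_i = α_i − g_i = 0, so g_i* = α_i.
NE contributions = (4, 2, 4, 3); G = 13.
W^NE = (Σα)·G − ½Σα_i² = 13² − ½·45 = 146.5.
Planner sets g_i = Σα_j = 13 for every i, so G^SO = 4·13 = 52.
W^SO = (Σα)·G^SO − ½·4·(Σα)² = (4/2)·13² = 338.
Deadweight loss = W^SO − W^NE = 191.5.

191.5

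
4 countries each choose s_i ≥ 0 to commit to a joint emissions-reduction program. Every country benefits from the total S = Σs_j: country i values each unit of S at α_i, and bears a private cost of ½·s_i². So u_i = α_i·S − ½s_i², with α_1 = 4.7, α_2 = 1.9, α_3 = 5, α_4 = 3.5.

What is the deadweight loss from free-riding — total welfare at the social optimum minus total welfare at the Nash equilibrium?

Country i's FOC: ∂u_i/∂s_i = α_i − s_i = 0, so s_i* = α_i.
NE contributions = (4.7, 1.9, 5, 3.5); S = 15.1.
W^NE = (Σα)·S − ½Σα_i² = 15.1² − ½·62.95 = 196.535.
Planner sets s_i = Σα_j = 15.1 for every i, so S^SO = 4·15.1 = 60.4.
W^SO = (Σα)·S^SO − ½·4·(Σα)² = (4/2)·15.1² = 456.02.
Deadweight loss = W^SO − W^NE = 259.485.

259.485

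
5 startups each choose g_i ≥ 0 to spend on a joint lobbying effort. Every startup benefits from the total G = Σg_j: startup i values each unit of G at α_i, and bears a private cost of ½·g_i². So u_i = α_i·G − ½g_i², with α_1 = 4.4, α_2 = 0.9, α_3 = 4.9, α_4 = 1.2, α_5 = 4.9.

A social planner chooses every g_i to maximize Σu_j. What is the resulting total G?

81.5

Planner FOC: ∂(Σu_j)/∂g_i = (Σα_j) − g_i = 0, so g_i^SO = Σα_j = 16.3 for every i; G^SO = 81.5.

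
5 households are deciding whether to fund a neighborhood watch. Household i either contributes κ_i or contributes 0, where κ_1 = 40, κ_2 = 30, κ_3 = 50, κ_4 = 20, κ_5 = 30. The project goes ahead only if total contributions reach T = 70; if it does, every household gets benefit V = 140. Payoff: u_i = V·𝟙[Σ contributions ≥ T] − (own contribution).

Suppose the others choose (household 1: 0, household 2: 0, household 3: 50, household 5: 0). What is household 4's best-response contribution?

Others' total = 50. Contributing 20 brings total to 70 ≥ 70: gain V − κ_4 = 120.
Best response: 20.

20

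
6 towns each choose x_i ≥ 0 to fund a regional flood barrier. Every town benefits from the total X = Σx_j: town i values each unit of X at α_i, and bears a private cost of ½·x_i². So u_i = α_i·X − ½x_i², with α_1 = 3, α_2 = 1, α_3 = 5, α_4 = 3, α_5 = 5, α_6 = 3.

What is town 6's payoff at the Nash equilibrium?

55.5

Town i's FOC: ∂u_i/∂x_i = α_i − x_i = 0, so x_i* = α_i.
NE contributions = (3, 1, 5, 3, 5, 3); X = 20.
u_6 = α_6·X − ½·(x_6)² = 3·20 − ½·3² = 55.5.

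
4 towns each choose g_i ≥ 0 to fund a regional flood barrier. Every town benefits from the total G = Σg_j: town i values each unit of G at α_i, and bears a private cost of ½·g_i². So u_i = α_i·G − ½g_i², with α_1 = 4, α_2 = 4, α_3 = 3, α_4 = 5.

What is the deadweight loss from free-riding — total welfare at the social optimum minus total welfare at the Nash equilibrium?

Town i's FOC: ∂u_i/∂g_i = α_i − g_i = 0, so g_i* = α_i.
NE contributions = (4, 4, 3, 5); G = 16.
W^NE = (Σα)·G − ½Σα_i² = 16² − ½·66 = 223.
Planner sets g_i = Σα_j = 16 for every i, so G^SO = 4·16 = 64.
W^SO = (Σα)·G^SO − ½·4·(Σα)² = (4/2)·16² = 512.
Deadweight loss = W^SO − W^NE = 289.

289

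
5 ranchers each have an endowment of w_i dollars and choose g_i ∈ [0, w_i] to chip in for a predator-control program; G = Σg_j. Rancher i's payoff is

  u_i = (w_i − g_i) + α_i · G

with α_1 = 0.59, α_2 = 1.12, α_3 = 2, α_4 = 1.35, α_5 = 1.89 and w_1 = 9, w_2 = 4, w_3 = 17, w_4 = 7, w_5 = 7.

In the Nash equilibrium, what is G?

35

∂u_i/∂g_i = α_i − 1, so rancher i contributes w_i if α_i > 1, else 0.
α_i > 1 for i ∈ {2, 3, 4, 5}; NE contributions (0, 4, 17, 7, 7), G = 35.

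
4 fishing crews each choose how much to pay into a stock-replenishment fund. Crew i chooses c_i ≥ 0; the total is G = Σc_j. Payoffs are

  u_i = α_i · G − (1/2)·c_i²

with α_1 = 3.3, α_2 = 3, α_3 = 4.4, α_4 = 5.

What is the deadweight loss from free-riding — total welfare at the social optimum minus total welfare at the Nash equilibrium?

Crew i's FOC: ∂u_i/∂c_i = α_i − c_i = 0, so c_i* = α_i.
NE contributions = (3.3, 3, 4.4, 5); G = 15.7.
W^NE = (Σα)·G − ½Σα_i² = 15.7² − ½·64.25 = 214.365.
Planner sets c_i = Σα_j = 15.7 for every i, so G^SO = 4·15.7 = 62.8.
W^SO = (Σα)·G^SO − ½·4·(Σα)² = (4/2)·15.7² = 492.98.
Deadweight loss = W^SO − W^NE = 278.615.

278.615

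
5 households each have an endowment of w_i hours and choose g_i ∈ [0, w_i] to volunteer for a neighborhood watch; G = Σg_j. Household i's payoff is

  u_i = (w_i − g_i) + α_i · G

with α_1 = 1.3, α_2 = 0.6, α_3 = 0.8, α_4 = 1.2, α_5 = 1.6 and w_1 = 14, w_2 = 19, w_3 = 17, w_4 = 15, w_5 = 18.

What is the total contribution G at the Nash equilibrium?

∂u_i/∂g_i = α_i − 1, so household i contributes w_i if α_i > 1, else 0.
α_i > 1 for i ∈ {1, 4, 5}; NE contributions (14, 0, 0, 15, 18), G = 47.

47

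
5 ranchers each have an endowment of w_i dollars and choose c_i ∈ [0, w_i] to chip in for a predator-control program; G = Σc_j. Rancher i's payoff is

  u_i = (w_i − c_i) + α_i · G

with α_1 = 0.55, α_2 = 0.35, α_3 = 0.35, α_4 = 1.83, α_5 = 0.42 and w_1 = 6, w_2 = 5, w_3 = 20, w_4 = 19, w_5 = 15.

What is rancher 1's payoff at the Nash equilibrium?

∂u_i/∂c_i = α_i − 1, so rancher i contributes w_i if α_i > 1, else 0.
α_i > 1 for i ∈ {4}; NE contributions (0, 0, 0, 19, 0), G = 19.
u_1 = (6 − 0) + 0.55·19 = 16.45.

16.45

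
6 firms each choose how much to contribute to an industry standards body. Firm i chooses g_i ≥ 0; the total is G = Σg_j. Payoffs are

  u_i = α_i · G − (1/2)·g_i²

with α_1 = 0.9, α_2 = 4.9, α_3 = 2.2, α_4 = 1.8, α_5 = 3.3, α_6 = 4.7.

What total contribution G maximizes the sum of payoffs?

Planner FOC: ∂(Σu_j)/∂g_i = (Σα_j) − g_i = 0, so g_i^SO = Σα_j = 17.8 for every i; G^SO = 106.8.

106.8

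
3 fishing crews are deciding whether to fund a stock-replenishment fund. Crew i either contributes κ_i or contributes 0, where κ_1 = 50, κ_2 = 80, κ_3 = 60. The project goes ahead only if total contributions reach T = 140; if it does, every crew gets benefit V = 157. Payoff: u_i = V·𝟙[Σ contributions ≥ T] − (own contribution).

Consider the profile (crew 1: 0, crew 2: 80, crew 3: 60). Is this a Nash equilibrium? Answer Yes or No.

Yes

Total = 140 ≥ 140: provided.
Crew 1 (pledges 0, payoff 157): pledging 50 → total 190, payoff 107. No gain.
Crew 2 (pledges 80, payoff 77): dropping to 0 → total 60, payoff 0. No gain.
Crew 3 (pledges 60, payoff 97): dropping to 0 → total 80, payoff 0. No gain.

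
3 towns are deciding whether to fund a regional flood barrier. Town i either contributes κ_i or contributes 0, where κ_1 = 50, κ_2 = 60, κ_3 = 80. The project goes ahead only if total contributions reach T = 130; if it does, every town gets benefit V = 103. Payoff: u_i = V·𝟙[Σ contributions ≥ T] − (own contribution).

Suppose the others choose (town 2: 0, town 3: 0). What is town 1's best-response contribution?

Others' total = 0. Even contributing 50 gives 50 < 130: no benefit either way.
Best response: 0.

0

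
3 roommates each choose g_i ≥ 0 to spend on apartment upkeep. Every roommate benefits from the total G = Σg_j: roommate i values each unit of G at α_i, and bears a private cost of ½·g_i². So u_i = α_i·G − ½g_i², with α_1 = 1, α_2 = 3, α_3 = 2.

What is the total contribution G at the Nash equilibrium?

6

Roommate i's FOC: ∂u_i/∂g_i = α_i − g_i = 0, so g_i* = α_i.
NE contributions = (1, 3, 2); G = 6.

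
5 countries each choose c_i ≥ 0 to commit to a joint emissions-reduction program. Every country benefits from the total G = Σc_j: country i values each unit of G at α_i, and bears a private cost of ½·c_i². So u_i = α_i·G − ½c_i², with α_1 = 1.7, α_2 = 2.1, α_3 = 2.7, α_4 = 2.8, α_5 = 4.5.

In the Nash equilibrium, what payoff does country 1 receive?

Country i's FOC: ∂u_i/∂c_i = α_i − c_i = 0, so c_i* = α_i.
NE contributions = (1.7, 2.1, 2.7, 2.8, 4.5); G = 13.8.
u_1 = α_1·G − ½·(c_1)² = 1.7·13.8 − ½·1.7² = 22.015.

22.015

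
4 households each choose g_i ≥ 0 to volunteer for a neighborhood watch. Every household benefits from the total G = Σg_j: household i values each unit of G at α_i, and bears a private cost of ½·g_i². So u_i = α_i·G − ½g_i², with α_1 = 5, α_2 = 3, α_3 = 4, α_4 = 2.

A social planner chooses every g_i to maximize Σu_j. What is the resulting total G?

56

Planner FOC: ∂(Σu_j)/∂g_i = (Σα_j) − g_i = 0, so g_i^SO = Σα_j = 14 for every i; G^SO = 56.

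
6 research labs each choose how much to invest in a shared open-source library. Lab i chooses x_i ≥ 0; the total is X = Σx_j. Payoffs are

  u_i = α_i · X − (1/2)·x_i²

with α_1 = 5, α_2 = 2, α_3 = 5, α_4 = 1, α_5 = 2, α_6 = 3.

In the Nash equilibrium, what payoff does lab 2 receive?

34

Lab i's FOC: ∂u_i/∂x_i = α_i − x_i = 0, so x_i* = α_i.
NE contributions = (5, 2, 5, 1, 2, 3); X = 18.
u_2 = α_2·X − ½·(x_2)² = 2·18 − ½·2² = 34.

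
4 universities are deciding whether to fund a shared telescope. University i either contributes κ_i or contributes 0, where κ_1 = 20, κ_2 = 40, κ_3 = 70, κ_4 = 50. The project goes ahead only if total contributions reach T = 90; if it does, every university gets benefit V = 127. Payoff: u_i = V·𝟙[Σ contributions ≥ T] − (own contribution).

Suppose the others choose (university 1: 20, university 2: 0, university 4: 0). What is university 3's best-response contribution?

70

Others' total = 20. Contributing 70 brings total to 90 ≥ 90: gain V − κ_3 = 57.
Best response: 70.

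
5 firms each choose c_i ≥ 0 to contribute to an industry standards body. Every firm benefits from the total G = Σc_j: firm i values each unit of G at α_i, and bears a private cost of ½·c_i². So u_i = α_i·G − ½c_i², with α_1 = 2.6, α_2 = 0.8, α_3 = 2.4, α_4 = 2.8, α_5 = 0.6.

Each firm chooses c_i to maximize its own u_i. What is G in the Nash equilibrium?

Firm i's FOC: ∂u_i/∂c_i = α_i − c_i = 0, so c_i* = α_i.
NE contributions = (2.6, 0.8, 2.4, 2.8, 0.6); G = 9.2.

9.2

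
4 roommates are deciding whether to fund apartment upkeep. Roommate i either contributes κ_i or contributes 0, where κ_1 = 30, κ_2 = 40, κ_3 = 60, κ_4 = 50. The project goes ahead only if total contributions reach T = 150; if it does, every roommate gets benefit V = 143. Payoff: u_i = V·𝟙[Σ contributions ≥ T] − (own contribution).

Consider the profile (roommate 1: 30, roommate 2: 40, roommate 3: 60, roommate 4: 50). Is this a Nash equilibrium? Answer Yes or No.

No

Total = 180 ≥ 150: provided.
Roommate 1 (pledges 30, payoff 113): dropping to 0 → total 150, payoff 143. Profitable deviation.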